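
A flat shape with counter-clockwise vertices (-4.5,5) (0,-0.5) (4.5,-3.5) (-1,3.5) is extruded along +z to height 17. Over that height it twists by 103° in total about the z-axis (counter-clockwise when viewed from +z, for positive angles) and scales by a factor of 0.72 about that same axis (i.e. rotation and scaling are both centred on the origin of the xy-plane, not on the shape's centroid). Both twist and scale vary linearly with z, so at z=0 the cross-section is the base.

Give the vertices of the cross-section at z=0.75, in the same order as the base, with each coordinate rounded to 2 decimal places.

Cross-section at z=0.75: (-4.82,4.57) (0.04,-0.49) (4.70,-3.09) (-1.26,3.37)

t = z/height = 0.75/17 = 0.0441176
s = 1 + (scale-1)·z/height = 1 + (0.72-1)·0.75/17 = 0.987647
θ = twist·z/height = 103°·0.75/17 = 4.5441° = 0.079310 rad
cos θ = 0.996857, sin θ = 0.079227 (intermediates below are computed at full precision and shown rounded to 5 d.p.)
v1: (-4.5,5) → rotate → (-4.88199,4.62776) → ×s → (-4.82168,4.57060) → (-4.82,4.57)
v2: (0,-0.5) → rotate → (0.03961,-0.49843) → ×s → (0.03912,-0.49227) → (0.04,-0.49)
v3: (4.5,-3.5) → rotate → (4.76315,-3.13248) → ×s → (4.70431,-3.09378) → (4.70,-3.09)
v4: (-1,3.5) → rotate → (-1.27415,3.40977) → ×s → (-1.25841,3.36765) → (-1.26,3.37)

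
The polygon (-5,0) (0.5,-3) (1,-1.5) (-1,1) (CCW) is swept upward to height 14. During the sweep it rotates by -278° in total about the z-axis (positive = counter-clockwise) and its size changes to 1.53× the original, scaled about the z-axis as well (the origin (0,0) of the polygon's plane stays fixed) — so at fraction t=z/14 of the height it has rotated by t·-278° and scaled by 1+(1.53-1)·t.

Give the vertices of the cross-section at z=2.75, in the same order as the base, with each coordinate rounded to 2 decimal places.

t = z/height = 2.75/14 = 0.196429
s = 1 + (scale-1)·z/height = 1 + (1.53-1)·2.75/14 = 1.104107
θ = twist·z/height = -278°·2.75/14 = -54.6071° = -0.953074 rad
cos θ = 0.579180, sin θ = -0.815200 (intermediates below are computed at full precision and shown rounded to 5 d.p.)
v1: (-5,0) → rotate → (-2.89590,4.07600) → ×s → (-3.19738,4.50034) → (-3.20,4.50)
v2: (0.5,-3) → rotate → (-2.15601,-2.14514) → ×s → (-2.38047,-2.36846) → (-2.38,-2.37)
v3: (1,-1.5) → rotate → (-0.64362,-1.68397) → ×s → (-0.71063,-1.85928) → (-0.71,-1.86)
v4: (-1,1) → rotate → (0.23602,1.39438) → ×s → (0.26059,1.53954) → (0.26,1.54)

Cross-section at z=2.75: (-3.20,4.50) (-2.38,-2.37) (-0.71,-1.86) (0.26,1.54)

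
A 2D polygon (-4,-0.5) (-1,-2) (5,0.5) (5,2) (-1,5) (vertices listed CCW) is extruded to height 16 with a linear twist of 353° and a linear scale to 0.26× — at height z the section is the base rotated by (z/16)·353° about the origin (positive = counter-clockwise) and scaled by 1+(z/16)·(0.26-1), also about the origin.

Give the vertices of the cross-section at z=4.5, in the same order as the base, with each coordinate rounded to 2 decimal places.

Cross-section at z=4.5: (0.90,-3.06) (1.69,-0.53) (-1.03,3.84) (-2.20,3.65) (-3.78,-1.42)

t = z/height = 4.5/16 = 0.28125
s = 1 + (scale-1)·z/height = 1 + (0.26-1)·4.5/16 = 0.791875
θ = twist·z/height = 353°·4.5/16 = 99.2813° = 1.732785 rad
cos θ = -0.161281, sin θ = 0.986909 (intermediates below are computed at full precision and shown rounded to 5 d.p.)
v1: (-4,-0.5) → rotate → (1.13858,-3.86699) → ×s → (0.90161,-3.06218) → (0.90,-3.06)
v2: (-1,-2) → rotate → (2.13510,-0.66435) → ×s → (1.69073,-0.52608) → (1.69,-0.53)
v3: (5,0.5) → rotate → (-1.29986,4.85390) → ×s → (-1.02933,3.84368) → (-1.03,3.84)
v4: (5,2) → rotate → (-2.78022,4.61198) → ×s → (-2.20159,3.65211) → (-2.20,3.65)
v5: (-1,5) → rotate → (-4.77326,-1.79331) → ×s → (-3.77983,-1.42008) → (-3.78,-1.42)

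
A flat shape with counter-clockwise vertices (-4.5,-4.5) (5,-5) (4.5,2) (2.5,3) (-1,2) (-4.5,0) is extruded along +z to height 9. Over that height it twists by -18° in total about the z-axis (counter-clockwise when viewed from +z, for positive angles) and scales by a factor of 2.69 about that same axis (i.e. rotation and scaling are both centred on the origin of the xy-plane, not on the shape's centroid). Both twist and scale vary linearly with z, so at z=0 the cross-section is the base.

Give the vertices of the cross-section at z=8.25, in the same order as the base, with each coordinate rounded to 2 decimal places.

Cross-section at z=8.25: (-14.26,-7.74) (8.60,-15.84) (12.45,1.63) (8.28,5.52) (-1.00,5.61) (-11.00,3.26)

t = z/height = 8.25/9 = 0.916667
s = 1 + (scale-1)·z/height = 1 + (2.69-1)·8.25/9 = 2.549167
θ = twist·z/height = -18°·8.25/9 = -16.5000° = -0.287979 rad
cos θ = 0.958820, sin θ = -0.284015 (intermediates below are computed at full precision and shown rounded to 5 d.p.)
v1: (-4.5,-4.5) → rotate → (-5.59276,-3.03662) → ×s → (-14.25687,-7.74085) → (-14.26,-7.74)
v2: (5,-5) → rotate → (3.37402,-6.21418) → ×s → (8.60094,-15.84097) → (8.60,-15.84)
v3: (4.5,2) → rotate → (4.88272,0.63957) → ×s → (12.44687,1.63037) → (12.45,1.63)
v4: (2.5,3) → rotate → (3.24910,2.16642) → ×s → (8.28249,5.52257) → (8.28,5.52)
v5: (-1,2) → rotate → (-0.39079,2.20165) → ×s → (-0.99619,5.61239) → (-1.00,5.61)
v6: (-4.5,0) → rotate → (-4.31469,1.27807) → ×s → (-10.99886,3.25801) → (-11.00,3.26)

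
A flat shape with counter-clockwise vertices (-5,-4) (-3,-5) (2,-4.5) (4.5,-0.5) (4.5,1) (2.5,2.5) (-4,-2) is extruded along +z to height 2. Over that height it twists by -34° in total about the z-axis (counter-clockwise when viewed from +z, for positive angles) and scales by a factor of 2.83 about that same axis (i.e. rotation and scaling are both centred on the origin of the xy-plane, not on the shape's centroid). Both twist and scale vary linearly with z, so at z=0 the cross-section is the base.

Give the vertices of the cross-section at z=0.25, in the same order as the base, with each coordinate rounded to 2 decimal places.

t = z/height = 0.25/2 = 0.125
s = 1 + (scale-1)·z/height = 1 + (2.83-1)·0.25/2 = 1.228750
θ = twist·z/height = -34°·0.25/2 = -4.2500° = -0.074176 rad
cos θ = 0.997250, sin θ = -0.074108 (intermediates below are computed at full precision and shown rounded to 5 d.p.)
v1: (-5,-4) → rotate → (-5.28268,-3.61846) → ×s → (-6.49110,-4.44618) → (-6.49,-4.45)
v2: (-3,-5) → rotate → (-3.36229,-4.76393) → ×s → (-4.13142,-5.85367) → (-4.13,-5.85)
v3: (2,-4.5) → rotate → (1.66101,-4.63584) → ×s → (2.04097,-5.69629) → (2.04,-5.70)
v4: (4.5,-0.5) → rotate → (4.45057,-0.83211) → ×s → (5.46864,-1.02246) → (5.47,-1.02)
v5: (4.5,1) → rotate → (4.56173,0.66376) → ×s → (5.60523,0.81560) → (5.61,0.82)
v6: (2.5,2.5) → rotate → (2.67840,2.30785) → ×s → (3.29108,2.83578) → (3.29,2.84)
v7: (-4,-2) → rotate → (-4.13722,-1.69807) → ×s → (-5.08361,-2.08650) → (-5.08,-2.09)

Cross-section at z=0.25: (-6.49,-4.45) (-4.13,-5.85) (2.04,-5.70) (5.47,-1.02) (5.61,0.82) (3.29,2.84) (-5.08,-2.09)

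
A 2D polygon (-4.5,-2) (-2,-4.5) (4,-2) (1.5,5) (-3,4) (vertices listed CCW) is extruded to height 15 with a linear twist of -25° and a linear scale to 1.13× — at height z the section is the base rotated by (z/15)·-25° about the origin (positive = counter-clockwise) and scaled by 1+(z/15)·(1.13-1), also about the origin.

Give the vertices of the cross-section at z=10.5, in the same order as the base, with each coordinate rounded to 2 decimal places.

Cross-section at z=10.5: (-5.34,-0.60) (-3.56,-4.03) (3.51,-3.39) (3.20,4.71) (-1.81,5.15)

t = z/height = 10.5/15 = 0.7
s = 1 + (scale-1)·z/height = 1 + (1.13-1)·10.5/15 = 1.091000
θ = twist·z/height = -25°·10.5/15 = -17.5000° = -0.305433 rad
cos θ = 0.953717, sin θ = -0.300706 (intermediates below are computed at full precision and shown rounded to 5 d.p.)
v1: (-4.5,-2) → rotate → (-4.89314,-0.55426) → ×s → (-5.33841,-0.60470) → (-5.34,-0.60)
v2: (-2,-4.5) → rotate → (-3.26061,-3.69031) → ×s → (-3.55733,-4.02613) → (-3.56,-4.03)
v3: (4,-2) → rotate → (3.21346,-3.11026) → ×s → (3.50588,-3.39329) → (3.51,-3.39)
v4: (1.5,5) → rotate → (2.93410,4.31753) → ×s → (3.20111,4.71042) → (3.20,4.71)
v5: (-3,4) → rotate → (-1.65833,4.71699) → ×s → (-1.80924,5.14623) → (-1.81,5.15)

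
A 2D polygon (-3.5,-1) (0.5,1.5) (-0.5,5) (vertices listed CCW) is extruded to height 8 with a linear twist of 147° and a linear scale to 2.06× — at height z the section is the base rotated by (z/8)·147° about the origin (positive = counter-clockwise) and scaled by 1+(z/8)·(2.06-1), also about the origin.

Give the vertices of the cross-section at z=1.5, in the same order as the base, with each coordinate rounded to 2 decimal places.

t = z/height = 1.5/8 = 0.1875
s = 1 + (scale-1)·z/height = 1 + (2.06-1)·1.5/8 = 1.198750
θ = twist·z/height = 147°·1.5/8 = 27.5625° = 0.481056 rad
cos θ = 0.886507, sin θ = 0.462716 (intermediates below are computed at full precision and shown rounded to 5 d.p.)
v1: (-3.5,-1) → rotate → (-2.64006,-2.50601) → ×s → (-3.16477,-3.00408) → (-3.16,-3.00)
v2: (0.5,1.5) → rotate → (-0.25082,1.56112) → ×s → (-0.30067,1.87139) → (-0.30,1.87)
v3: (-0.5,5) → rotate → (-2.75683,4.20118) → ×s → (-3.30475,5.03616) → (-3.30,5.04)

Cross-section at z=1.5: (-3.16,-3.00) (-0.30,1.87) (-3.30,5.04)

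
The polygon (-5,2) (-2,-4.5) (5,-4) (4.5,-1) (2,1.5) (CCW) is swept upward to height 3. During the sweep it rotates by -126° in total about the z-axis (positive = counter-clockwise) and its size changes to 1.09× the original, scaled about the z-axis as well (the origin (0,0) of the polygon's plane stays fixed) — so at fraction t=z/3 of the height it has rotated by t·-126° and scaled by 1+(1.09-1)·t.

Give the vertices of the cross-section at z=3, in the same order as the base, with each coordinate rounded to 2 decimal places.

Cross-section at z=3: (4.97,3.13) (-2.69,4.65) (-6.73,-1.85) (-3.76,-3.33) (0.04,-2.72)

t = z/height = 3/3 = 1
s = 1 + (scale-1)·z/height = 1 + (1.09-1)·3/3 = 1.090000
θ = twist·z/height = -126°·3/3 = -126.0000° = -2.199115 rad
cos θ = -0.587785, sin θ = -0.809017 (intermediates below are computed at full precision and shown rounded to 5 d.p.)
v1: (-5,2) → rotate → (4.55696,2.86951) → ×s → (4.96709,3.12777) → (4.97,3.13)
v2: (-2,-4.5) → rotate → (-2.46501,4.26307) → ×s → (-2.68686,4.64674) → (-2.69,4.65)
v3: (5,-4) → rotate → (-6.17499,-1.69394) → ×s → (-6.73074,-1.84640) → (-6.73,-1.85)
v4: (4.5,-1) → rotate → (-3.45405,-3.05279) → ×s → (-3.76492,-3.32754) → (-3.76,-3.33)
v5: (2,1.5) → rotate → (0.03795,-2.49971) → ×s → (0.04137,-2.72469) → (0.04,-2.72)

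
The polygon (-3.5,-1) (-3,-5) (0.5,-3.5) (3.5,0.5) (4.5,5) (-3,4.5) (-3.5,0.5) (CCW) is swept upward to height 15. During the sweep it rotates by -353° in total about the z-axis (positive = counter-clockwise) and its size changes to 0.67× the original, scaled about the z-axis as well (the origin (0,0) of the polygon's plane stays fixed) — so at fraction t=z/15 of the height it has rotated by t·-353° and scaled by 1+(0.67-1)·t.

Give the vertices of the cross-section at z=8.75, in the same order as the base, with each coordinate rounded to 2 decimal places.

t = z/height = 8.75/15 = 0.583333
s = 1 + (scale-1)·z/height = 1 + (0.67-1)·8.75/15 = 0.807500
θ = twist·z/height = -353°·8.75/15 = -205.9167° = -3.593924 rad
cos θ = -0.899431, sin θ = 0.437063 (intermediates below are computed at full precision and shown rounded to 5 d.p.)
v1: (-3.5,-1) → rotate → (3.58507,-0.63029) → ×s → (2.89494,-0.50896) → (2.89,-0.51)
v2: (-3,-5) → rotate → (4.88361,3.18596) → ×s → (3.94351,2.57267) → (3.94,2.57)
v3: (0.5,-3.5) → rotate → (1.08001,3.36654) → ×s → (0.87211,2.71848) → (0.87,2.72)
v4: (3.5,0.5) → rotate → (-3.36654,1.08001) → ×s → (-2.71848,0.87211) → (-2.72,0.87)
v5: (4.5,5) → rotate → (-6.23276,-2.53037) → ×s → (-5.03295,-2.04327) → (-5.03,-2.04)
v6: (-3,4.5) → rotate → (0.73151,-5.35863) → ×s → (0.59069,-4.32709) → (0.59,-4.33)
v7: (-3.5,0.5) → rotate → (2.92948,-1.97944) → ×s → (2.36555,-1.59840) → (2.37,-1.60)

Cross-section at z=8.75: (2.89,-0.51) (3.94,2.57) (0.87,2.72) (-2.72,0.87) (-5.03,-2.04) (0.59,-4.33) (2.37,-1.60)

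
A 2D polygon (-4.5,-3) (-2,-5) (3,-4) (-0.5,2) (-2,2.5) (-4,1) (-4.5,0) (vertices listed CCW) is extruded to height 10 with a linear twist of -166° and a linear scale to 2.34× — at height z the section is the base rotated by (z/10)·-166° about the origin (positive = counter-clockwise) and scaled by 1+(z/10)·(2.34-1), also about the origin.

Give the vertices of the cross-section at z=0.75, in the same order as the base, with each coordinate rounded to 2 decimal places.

t = z/height = 0.75/10 = 0.075
s = 1 + (scale-1)·z/height = 1 + (2.34-1)·0.75/10 = 1.100500
θ = twist·z/height = -166°·0.75/10 = -12.4500° = -0.217293 rad
cos θ = 0.976485, sin θ = -0.215588 (intermediates below are computed at full precision and shown rounded to 5 d.p.)
v1: (-4.5,-3) → rotate → (-5.04094,-1.95931) → ×s → (-5.54756,-2.15622) → (-5.55,-2.16)
v2: (-2,-5) → rotate → (-3.03091,-4.45125) → ×s → (-3.33551,-4.89860) → (-3.34,-4.90)
v3: (3,-4) → rotate → (2.06710,-4.55270) → ×s → (2.27485,-5.01025) → (2.27,-5.01)
v4: (-0.5,2) → rotate → (-0.05707,2.06076) → ×s → (-0.06280,2.26787) → (-0.06,2.27)
v5: (-2,2.5) → rotate → (-1.41400,2.87239) → ×s → (-1.55611,3.16106) → (-1.56,3.16)
v6: (-4,1) → rotate → (-3.69035,1.83883) → ×s → (-4.06123,2.02364) → (-4.06,2.02)
v7: (-4.5,0) → rotate → (-4.39418,0.97014) → ×s → (-4.83580,1.06764) → (-4.84,1.07)

Cross-section at z=0.75: (-5.55,-2.16) (-3.34,-4.90) (2.27,-5.01) (-0.06,2.27) (-1.56,3.16) (-4.06,2.02) (-4.84,1.07)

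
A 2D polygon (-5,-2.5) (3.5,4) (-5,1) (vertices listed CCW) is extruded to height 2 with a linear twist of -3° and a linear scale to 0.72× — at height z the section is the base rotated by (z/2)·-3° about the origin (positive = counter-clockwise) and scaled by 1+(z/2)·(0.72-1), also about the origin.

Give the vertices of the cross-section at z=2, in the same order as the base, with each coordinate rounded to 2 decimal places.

Cross-section at z=2: (-3.69,-1.61) (2.67,2.74) (-3.56,0.91)

t = z/height = 2/2 = 1
s = 1 + (scale-1)·z/height = 1 + (0.72-1)·2/2 = 0.720000
θ = twist·z/height = -3°·2/2 = -3.0000° = -0.052360 rad
cos θ = 0.998630, sin θ = -0.052336 (intermediates below are computed at full precision and shown rounded to 5 d.p.)
v1: (-5,-2.5) → rotate → (-5.12399,-2.23489) → ×s → (-3.68927,-1.60912) → (-3.69,-1.61)
v2: (3.5,4) → rotate → (3.70455,3.81134) → ×s → (2.66727,2.74417) → (2.67,2.74)
v3: (-5,1) → rotate → (-4.94081,1.26031) → ×s → (-3.55738,0.90742) → (-3.56,0.91)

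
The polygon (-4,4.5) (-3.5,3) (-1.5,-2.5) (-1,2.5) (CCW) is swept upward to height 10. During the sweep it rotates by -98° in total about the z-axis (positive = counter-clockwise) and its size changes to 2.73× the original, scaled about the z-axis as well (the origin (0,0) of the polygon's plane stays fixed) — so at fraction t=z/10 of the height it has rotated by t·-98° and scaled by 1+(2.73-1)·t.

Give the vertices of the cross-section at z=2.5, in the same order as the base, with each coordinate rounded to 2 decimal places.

t = z/height = 2.5/10 = 0.25
s = 1 + (scale-1)·z/height = 1 + (2.73-1)·2.5/10 = 1.432500
θ = twist·z/height = -98°·2.5/10 = -24.5000° = -0.427606 rad
cos θ = 0.909961, sin θ = -0.414693 (intermediates below are computed at full precision and shown rounded to 5 d.p.)
v1: (-4,4.5) → rotate → (-1.77373,5.75360) → ×s → (-2.54086,8.24203) → (-2.54,8.24)
v2: (-3.5,3) → rotate → (-1.94078,4.18131) → ×s → (-2.78017,5.98973) → (-2.78,5.99)
v3: (-1.5,-2.5) → rotate → (-2.40168,-1.65286) → ×s → (-3.44040,-2.36773) → (-3.44,-2.37)
v4: (-1,2.5) → rotate → (0.12677,2.68960) → ×s → (0.18160,3.85285) → (0.18,3.85)

Cross-section at z=2.5: (-2.54,8.24) (-2.78,5.99) (-3.44,-2.37) (0.18,3.85)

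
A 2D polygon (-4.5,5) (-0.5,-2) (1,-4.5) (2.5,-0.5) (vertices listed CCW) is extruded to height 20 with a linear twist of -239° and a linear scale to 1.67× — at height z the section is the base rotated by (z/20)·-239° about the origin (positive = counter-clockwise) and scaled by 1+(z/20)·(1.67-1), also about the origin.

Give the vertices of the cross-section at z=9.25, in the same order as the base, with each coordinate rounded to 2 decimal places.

t = z/height = 9.25/20 = 0.4625
s = 1 + (scale-1)·z/height = 1 + (1.67-1)·9.25/20 = 1.309875
θ = twist·z/height = -239°·9.25/20 = -110.5375° = -1.929243 rad
cos θ = -0.350820, sin θ = -0.936443 (intermediates below are computed at full precision and shown rounded to 5 d.p.)
v1: (-4.5,5) → rotate → (6.26091,2.45989) → ×s → (8.20100,3.22215) → (8.20,3.22)
v2: (-0.5,-2) → rotate → (-1.69748,1.16986) → ×s → (-2.22348,1.53237) → (-2.22,1.53)
v3: (1,-4.5) → rotate → (-4.56481,0.64225) → ×s → (-5.97933,0.84127) → (-5.98,0.84)
v4: (2.5,-0.5) → rotate → (-1.34527,-2.16570) → ×s → (-1.76214,-2.83679) → (-1.76,-2.84)

Cross-section at z=9.25: (8.20,3.22) (-2.22,1.53) (-5.98,0.84) (-1.76,-2.84)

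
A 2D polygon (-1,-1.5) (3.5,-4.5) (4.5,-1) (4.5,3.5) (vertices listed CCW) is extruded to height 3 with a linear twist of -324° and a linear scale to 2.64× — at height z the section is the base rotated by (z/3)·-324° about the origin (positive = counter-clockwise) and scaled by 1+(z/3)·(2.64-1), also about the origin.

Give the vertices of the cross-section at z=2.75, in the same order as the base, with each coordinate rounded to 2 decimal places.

t = z/height = 2.75/3 = 0.916667
s = 1 + (scale-1)·z/height = 1 + (2.64-1)·2.75/3 = 2.503333
θ = twist·z/height = -324°·2.75/3 = -297.0000° = -5.183628 rad
cos θ = 0.453990, sin θ = 0.891007 (intermediates below are computed at full precision and shown rounded to 5 d.p.)
v1: (-1,-1.5) → rotate → (0.88252,-1.57199) → ×s → (2.20924,-3.93522) → (2.21,-3.94)
v2: (3.5,-4.5) → rotate → (5.59850,1.07557) → ×s → (14.01490,2.69250) → (14.01,2.69)
v3: (4.5,-1) → rotate → (2.93396,3.55554) → ×s → (7.34469,8.90070) → (7.34,8.90)
v4: (4.5,3.5) → rotate → (-1.07557,5.59850) → ×s → (-2.69250,14.01490) → (-2.69,14.01)

Cross-section at z=2.75: (2.21,-3.94) (14.01,2.69) (7.34,8.90) (-2.69,14.01)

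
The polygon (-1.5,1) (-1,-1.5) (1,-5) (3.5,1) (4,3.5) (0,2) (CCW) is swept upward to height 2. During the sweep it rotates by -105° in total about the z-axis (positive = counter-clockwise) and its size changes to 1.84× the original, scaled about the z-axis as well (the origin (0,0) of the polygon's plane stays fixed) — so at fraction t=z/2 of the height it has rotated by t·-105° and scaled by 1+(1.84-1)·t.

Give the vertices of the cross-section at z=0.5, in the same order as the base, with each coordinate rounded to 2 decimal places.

t = z/height = 0.5/2 = 0.25
s = 1 + (scale-1)·z/height = 1 + (1.84-1)·0.5/2 = 1.210000
θ = twist·z/height = -105°·0.5/2 = -26.2500° = -0.458149 rad
cos θ = 0.896873, sin θ = -0.442289 (intermediates below are computed at full precision and shown rounded to 5 d.p.)
v1: (-1.5,1) → rotate → (-0.90302,1.56031) → ×s → (-1.09265,1.88797) → (-1.09,1.89)
v2: (-1,-1.5) → rotate → (-1.56031,-0.90302) → ×s → (-1.88797,-1.09265) → (-1.89,-1.09)
v3: (1,-5) → rotate → (-1.31457,-4.92665) → ×s → (-1.59063,-5.96125) → (-1.59,-5.96)
v4: (3.5,1) → rotate → (3.58134,-0.65114) → ×s → (4.33343,-0.78788) → (4.33,-0.79)
v5: (4,3.5) → rotate → (5.13550,1.36990) → ×s → (6.21396,1.65758) → (6.21,1.66)
v6: (0,2) → rotate → (0.88458,1.79375) → ×s → (1.07034,2.17043) → (1.07,2.17)

Cross-section at z=0.5: (-1.09,1.89) (-1.89,-1.09) (-1.59,-5.96) (4.33,-0.79) (6.21,1.66) (1.07,2.17)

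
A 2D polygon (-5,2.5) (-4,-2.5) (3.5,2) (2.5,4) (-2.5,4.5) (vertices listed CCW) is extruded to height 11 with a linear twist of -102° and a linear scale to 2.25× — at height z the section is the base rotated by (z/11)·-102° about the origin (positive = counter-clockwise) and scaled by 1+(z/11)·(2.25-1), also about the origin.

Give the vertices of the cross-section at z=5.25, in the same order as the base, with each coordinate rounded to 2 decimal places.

t = z/height = 5.25/11 = 0.477273
s = 1 + (scale-1)·z/height = 1 + (2.25-1)·5.25/11 = 1.596591
θ = twist·z/height = -102°·5.25/11 = -48.6818° = -0.849658 rad
cos θ = 0.660240, sin θ = -0.751055 (intermediates below are computed at full precision and shown rounded to 5 d.p.)
v1: (-5,2.5) → rotate → (-1.42356,5.40587) → ×s → (-2.27285,8.63097) → (-2.27,8.63)
v2: (-4,-2.5) → rotate → (-4.51860,1.35362) → ×s → (-7.21435,2.16118) → (-7.21,2.16)
v3: (3.5,2) → rotate → (3.81295,-1.30821) → ×s → (6.08772,-2.08868) → (6.09,-2.09)
v4: (2.5,4) → rotate → (4.65482,0.76332) → ×s → (7.43184,1.21872) → (7.43,1.22)
v5: (-2.5,4.5) → rotate → (1.72915,4.84872) → ×s → (2.76074,7.74142) → (2.76,7.74)

Cross-section at z=5.25: (-2.27,8.63) (-7.21,2.16) (6.09,-2.09) (7.43,1.22) (2.76,7.74)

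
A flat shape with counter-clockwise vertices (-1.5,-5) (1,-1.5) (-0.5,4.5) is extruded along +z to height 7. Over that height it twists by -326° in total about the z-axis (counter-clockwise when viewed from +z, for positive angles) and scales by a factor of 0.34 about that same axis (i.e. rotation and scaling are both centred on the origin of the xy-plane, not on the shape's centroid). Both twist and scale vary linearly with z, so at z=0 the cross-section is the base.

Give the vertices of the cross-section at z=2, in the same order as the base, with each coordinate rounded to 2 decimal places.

t = z/height = 2/7 = 0.285714
s = 1 + (scale-1)·z/height = 1 + (0.34-1)·2/7 = 0.811429
θ = twist·z/height = -326°·2/7 = -93.1429° = -1.625650 rad
cos θ = -0.054826, sin θ = -0.998496 (intermediates below are computed at full precision and shown rounded to 5 d.p.)
v1: (-1.5,-5) → rotate → (-4.91024,1.77187) → ×s → (-3.98431,1.43775) → (-3.98,1.44)
v2: (1,-1.5) → rotate → (-1.55257,-0.91626) → ×s → (-1.25980,-0.74348) → (-1.26,-0.74)
v3: (-0.5,4.5) → rotate → (4.52064,0.25253) → ×s → (3.66818,0.20491) → (3.67,0.20)

Cross-section at z=2: (-3.98,1.44) (-1.26,-0.74) (3.67,0.20)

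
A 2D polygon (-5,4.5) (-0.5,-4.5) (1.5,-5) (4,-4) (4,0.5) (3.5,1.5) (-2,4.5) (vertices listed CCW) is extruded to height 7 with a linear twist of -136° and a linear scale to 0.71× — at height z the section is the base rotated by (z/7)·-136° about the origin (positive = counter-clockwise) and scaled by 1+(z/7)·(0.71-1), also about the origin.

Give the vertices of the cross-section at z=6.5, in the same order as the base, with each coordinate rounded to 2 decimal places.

Cross-section at z=6.5: (4.81,1.00) (-2.43,2.24) (-3.59,1.28) (-4.09,-0.63) (-1.44,-2.57) (-0.63,-2.71) (3.52,-0.77)

t = z/height = 6.5/7 = 0.928571
s = 1 + (scale-1)·z/height = 1 + (0.71-1)·6.5/7 = 0.730714
θ = twist·z/height = -136°·6.5/7 = -126.2857° = -2.204102 rad
cos θ = -0.591812, sin θ = -0.806076 (intermediates below are computed at full precision and shown rounded to 5 d.p.)
v1: (-5,4.5) → rotate → (6.58640,1.36722) → ×s → (4.81278,0.99905) → (4.81,1.00)
v2: (-0.5,-4.5) → rotate → (-3.33144,3.06619) → ×s → (-2.43433,2.24051) → (-2.43,2.24)
v3: (1.5,-5) → rotate → (-4.91810,1.74995) → ×s → (-3.59372,1.27871) → (-3.59,1.28)
v4: (4,-4) → rotate → (-5.59155,-0.85705) → ×s → (-4.08583,-0.62626) → (-4.09,-0.63)
v5: (4,0.5) → rotate → (-1.96421,-3.52021) → ×s → (-1.43528,-2.57227) → (-1.44,-2.57)
v6: (3.5,1.5) → rotate → (-0.86223,-3.70898) → ×s → (-0.63004,-2.71021) → (-0.63,-2.71)
v7: (-2,4.5) → rotate → (4.81097,-1.05100) → ×s → (3.51544,-0.76798) → (3.52,-0.77)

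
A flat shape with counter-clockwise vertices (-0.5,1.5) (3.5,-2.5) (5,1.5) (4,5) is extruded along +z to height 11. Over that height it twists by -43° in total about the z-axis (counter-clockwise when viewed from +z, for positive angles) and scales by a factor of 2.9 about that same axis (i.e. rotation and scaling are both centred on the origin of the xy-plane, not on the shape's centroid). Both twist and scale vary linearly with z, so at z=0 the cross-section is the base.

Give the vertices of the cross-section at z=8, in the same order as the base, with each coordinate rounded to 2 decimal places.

Cross-section at z=8: (0.84,3.67) (4.03,-9.42) (12.03,-3.13) (14.33,5.23)

t = z/height = 8/11 = 0.727273
s = 1 + (scale-1)·z/height = 1 + (2.9-1)·8/11 = 2.381818
θ = twist·z/height = -43°·8/11 = -31.2727° = -0.545812 rad
cos θ = 0.854706, sin θ = -0.519112 (intermediates below are computed at full precision and shown rounded to 5 d.p.)
v1: (-0.5,1.5) → rotate → (0.35132,1.54162) → ×s → (0.83677,3.67185) → (0.84,3.67)
v2: (3.5,-2.5) → rotate → (1.69369,-3.95366) → ×s → (4.03406,-9.41690) → (4.03,-9.42)
v3: (5,1.5) → rotate → (5.05220,-1.31350) → ×s → (12.03342,-3.12852) → (12.03,-3.13)
v4: (4,5) → rotate → (6.01439,2.19708) → ×s → (14.32517,5.23305) → (14.33,5.23)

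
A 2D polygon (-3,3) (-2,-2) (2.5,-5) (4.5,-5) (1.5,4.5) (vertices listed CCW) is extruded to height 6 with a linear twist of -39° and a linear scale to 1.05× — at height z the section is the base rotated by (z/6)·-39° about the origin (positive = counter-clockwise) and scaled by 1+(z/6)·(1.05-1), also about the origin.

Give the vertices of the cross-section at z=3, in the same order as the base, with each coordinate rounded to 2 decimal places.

Cross-section at z=3: (-1.87,3.93) (-2.62,-1.25) (0.70,-5.69) (2.64,-6.37) (2.99,3.83)

t = z/height = 3/6 = 0.5
s = 1 + (scale-1)·z/height = 1 + (1.05-1)·3/6 = 1.025000
θ = twist·z/height = -39°·3/6 = -19.5000° = -0.340339 rad
cos θ = 0.942641, sin θ = -0.333807 (intermediates below are computed at full precision and shown rounded to 5 d.p.)
v1: (-3,3) → rotate → (-1.82650,3.82935) → ×s → (-1.87217,3.92508) → (-1.87,3.93)
v2: (-2,-2) → rotate → (-2.55290,-1.21767) → ×s → (-2.61672,-1.24811) → (-2.62,-1.25)
v3: (2.5,-5) → rotate → (0.68757,-5.54772) → ×s → (0.70476,-5.68642) → (0.70,-5.69)
v4: (4.5,-5) → rotate → (2.57285,-6.21534) → ×s → (2.63717,-6.37072) → (2.64,-6.37)
v5: (1.5,4.5) → rotate → (2.91609,3.74118) → ×s → (2.98900,3.83471) → (2.99,3.83)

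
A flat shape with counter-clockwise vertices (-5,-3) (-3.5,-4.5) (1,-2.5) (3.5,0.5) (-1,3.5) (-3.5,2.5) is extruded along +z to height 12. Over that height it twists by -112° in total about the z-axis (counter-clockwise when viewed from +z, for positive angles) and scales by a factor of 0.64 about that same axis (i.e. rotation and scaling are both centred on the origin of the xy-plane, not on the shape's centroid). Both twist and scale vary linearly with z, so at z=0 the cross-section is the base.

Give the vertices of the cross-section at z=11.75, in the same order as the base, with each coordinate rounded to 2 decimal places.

t = z/height = 11.75/12 = 0.979167
s = 1 + (scale-1)·z/height = 1 + (0.64-1)·11.75/12 = 0.647500
θ = twist·z/height = -112°·11.75/12 = -109.6667° = -1.914044 rad
cos θ = -0.336547, sin θ = -0.941666 (intermediates below are computed at full precision and shown rounded to 5 d.p.)
v1: (-5,-3) → rotate → (-1.14226,5.71797) → ×s → (-0.73961,3.70239) → (-0.74,3.70)
v2: (-3.5,-4.5) → rotate → (-3.05958,4.81030) → ×s → (-1.98108,3.11467) → (-1.98,3.11)
v3: (1,-2.5) → rotate → (-2.69071,-0.10030) → ×s → (-1.74224,-0.06494) → (-1.74,-0.06)
v4: (3.5,0.5) → rotate → (-0.70708,-3.46411) → ×s → (-0.45784,-2.24301) → (-0.46,-2.24)
v5: (-1,3.5) → rotate → (3.63238,-0.23625) → ×s → (2.35197,-0.15297) → (2.35,-0.15)
v6: (-3.5,2.5) → rotate → (3.53208,2.45446) → ×s → (2.28702,1.58927) → (2.29,1.59)

Cross-section at z=11.75: (-0.74,3.70) (-1.98,3.11) (-1.74,-0.06) (-0.46,-2.24) (2.35,-0.15) (2.29,1.59)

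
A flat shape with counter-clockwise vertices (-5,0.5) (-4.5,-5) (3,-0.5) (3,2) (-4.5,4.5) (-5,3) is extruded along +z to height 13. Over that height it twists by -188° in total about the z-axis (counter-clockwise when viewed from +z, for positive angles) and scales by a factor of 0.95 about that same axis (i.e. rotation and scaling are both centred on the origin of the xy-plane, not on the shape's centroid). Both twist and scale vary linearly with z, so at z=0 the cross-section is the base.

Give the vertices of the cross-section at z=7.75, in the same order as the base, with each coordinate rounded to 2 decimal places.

Cross-section at z=7.75: (2.27,4.31) (-2.85,5.87) (-1.54,-2.51) (0.70,-3.43) (5.69,2.40) (4.52,3.40)

t = z/height = 7.75/13 = 0.596154
s = 1 + (scale-1)·z/height = 1 + (0.95-1)·7.75/13 = 0.970192
θ = twist·z/height = -188°·7.75/13 = -112.0769° = -1.956111 rad
cos θ = -0.375851, sin θ = -0.926680 (intermediates below are computed at full precision and shown rounded to 5 d.p.)
v1: (-5,0.5) → rotate → (2.34260,4.44547) → ×s → (2.27277,4.31297) → (2.27,4.31)
v2: (-4.5,-5) → rotate → (-2.94207,6.04932) → ×s → (-2.85437,5.86900) → (-2.85,5.87)
v3: (3,-0.5) → rotate → (-1.59089,-2.59211) → ×s → (-1.54347,-2.51485) → (-1.54,-2.51)
v4: (3,2) → rotate → (0.72581,-3.53174) → ×s → (0.70417,-3.42647) → (0.70,-3.43)
v5: (-4.5,4.5) → rotate → (5.86139,2.47873) → ×s → (5.68668,2.40485) → (5.69,2.40)
v6: (-5,3) → rotate → (4.65930,3.50585) → ×s → (4.52041,3.40135) → (4.52,3.40)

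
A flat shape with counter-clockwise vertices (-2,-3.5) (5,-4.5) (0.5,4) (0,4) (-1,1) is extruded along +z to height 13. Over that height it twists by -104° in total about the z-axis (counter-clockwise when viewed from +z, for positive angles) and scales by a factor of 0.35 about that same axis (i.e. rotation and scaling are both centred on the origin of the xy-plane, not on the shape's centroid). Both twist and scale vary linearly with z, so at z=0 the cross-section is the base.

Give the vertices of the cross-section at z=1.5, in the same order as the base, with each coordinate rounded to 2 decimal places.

t = z/height = 1.5/13 = 0.115385
s = 1 + (scale-1)·z/height = 1 + (0.35-1)·1.5/13 = 0.925000
θ = twist·z/height = -104°·1.5/13 = -12.0000° = -0.209440 rad
cos θ = 0.978148, sin θ = -0.207912 (intermediates below are computed at full precision and shown rounded to 5 d.p.)
v1: (-2,-3.5) → rotate → (-2.68399,-3.00769) → ×s → (-2.48269,-2.78212) → (-2.48,-2.78)
v2: (5,-4.5) → rotate → (3.95514,-5.44122) → ×s → (3.65850,-5.03313) → (3.66,-5.03)
v3: (0.5,4) → rotate → (1.32072,3.80863) → ×s → (1.22167,3.52299) → (1.22,3.52)
v4: (0,4) → rotate → (0.83165,3.91259) → ×s → (0.76927,3.61915) → (0.77,3.62)
v5: (-1,1) → rotate → (-0.77024,1.18606) → ×s → (-0.71247,1.09710) → (-0.71,1.10)

Cross-section at z=1.5: (-2.48,-2.78) (3.66,-5.03) (1.22,3.52) (0.77,3.62) (-0.71,1.10)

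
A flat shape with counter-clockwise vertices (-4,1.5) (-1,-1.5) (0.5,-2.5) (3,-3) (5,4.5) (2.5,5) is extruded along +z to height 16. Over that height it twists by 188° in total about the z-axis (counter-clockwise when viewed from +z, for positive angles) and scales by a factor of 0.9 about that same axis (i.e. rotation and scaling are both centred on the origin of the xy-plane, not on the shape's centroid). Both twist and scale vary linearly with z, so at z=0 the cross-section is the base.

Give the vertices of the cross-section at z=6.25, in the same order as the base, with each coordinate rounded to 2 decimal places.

t = z/height = 6.25/16 = 0.390625
s = 1 + (scale-1)·z/height = 1 + (0.9-1)·6.25/16 = 0.960938
θ = twist·z/height = 188°·6.25/16 = 73.4375° = 1.281726 rad
cos θ = 0.285061, sin θ = 0.958509 (intermediates below are computed at full precision and shown rounded to 5 d.p.)
v1: (-4,1.5) → rotate → (-2.57801,-3.40645) → ×s → (-2.47730,-3.27338) → (-2.48,-3.27)
v2: (-1,-1.5) → rotate → (1.15270,-1.38610) → ×s → (1.10768,-1.33196) → (1.11,-1.33)
v3: (0.5,-2.5) → rotate → (2.53880,-0.23340) → ×s → (2.43963,-0.22428) → (2.44,-0.22)
v4: (3,-3) → rotate → (3.73071,2.02034) → ×s → (3.58498,1.94143) → (3.58,1.94)
v5: (5,4.5) → rotate → (-2.88799,6.07532) → ×s → (-2.77517,5.83800) → (-2.78,5.84)
v6: (2.5,5) → rotate → (-4.07989,3.82158) → ×s → (-3.92052,3.67230) → (-3.92,3.67)

Cross-section at z=6.25: (-2.48,-3.27) (1.11,-1.33) (2.44,-0.22) (3.58,1.94) (-2.78,5.84) (-3.92,3.67)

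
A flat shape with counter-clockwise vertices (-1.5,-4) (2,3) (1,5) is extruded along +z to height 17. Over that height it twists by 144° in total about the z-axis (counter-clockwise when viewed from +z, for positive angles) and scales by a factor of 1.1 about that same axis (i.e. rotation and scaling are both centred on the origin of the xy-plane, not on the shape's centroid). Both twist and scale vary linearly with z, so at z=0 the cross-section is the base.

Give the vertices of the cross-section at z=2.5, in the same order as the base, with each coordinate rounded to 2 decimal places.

Cross-section at z=2.5: (0.05,-4.33) (0.79,3.57) (-0.89,5.10)

t = z/height = 2.5/17 = 0.147059
s = 1 + (scale-1)·z/height = 1 + (1.1-1)·2.5/17 = 1.014706
θ = twist·z/height = 144°·2.5/17 = 21.1765° = 0.369599 rad
cos θ = 0.932472, sin θ = 0.361242 (intermediates below are computed at full precision and shown rounded to 5 d.p.)
v1: (-1.5,-4) → rotate → (0.04626,-4.27175) → ×s → (0.04694,-4.33457) → (0.05,-4.33)
v2: (2,3) → rotate → (0.78122,3.51990) → ×s → (0.79271,3.57166) → (0.79,3.57)
v3: (1,5) → rotate → (-0.87374,5.02360) → ×s → (-0.88659,5.09748) → (-0.89,5.10)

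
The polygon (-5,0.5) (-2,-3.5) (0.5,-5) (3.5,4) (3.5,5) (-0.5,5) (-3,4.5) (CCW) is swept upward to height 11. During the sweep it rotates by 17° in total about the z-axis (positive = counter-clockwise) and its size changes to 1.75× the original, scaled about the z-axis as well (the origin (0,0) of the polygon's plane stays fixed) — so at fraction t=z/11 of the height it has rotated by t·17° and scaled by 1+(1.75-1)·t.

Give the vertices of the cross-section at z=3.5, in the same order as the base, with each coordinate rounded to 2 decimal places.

t = z/height = 3.5/11 = 0.318182
s = 1 + (scale-1)·z/height = 1 + (1.75-1)·3.5/11 = 1.238636
θ = twist·z/height = 17°·3.5/11 = 5.4091° = 0.094406 rad
cos θ = 0.995547, sin θ = 0.094266 (intermediates below are computed at full precision and shown rounded to 5 d.p.)
v1: (-5,0.5) → rotate → (-5.02487,0.02644) → ×s → (-6.22398,0.03275) → (-6.22,0.03)
v2: (-2,-3.5) → rotate → (-1.66116,-3.67295) → ×s → (-2.05758,-4.54945) → (-2.06,-4.55)
v3: (0.5,-5) → rotate → (0.96910,-4.93060) → ×s → (1.20037,-6.10722) → (1.20,-6.11)
v4: (3.5,4) → rotate → (3.10735,4.31212) → ×s → (3.84888,5.34115) → (3.85,5.34)
v5: (3.5,5) → rotate → (3.01308,5.30767) → ×s → (3.73211,6.57427) → (3.73,6.57)
v6: (-0.5,5) → rotate → (-0.96910,4.93060) → ×s → (-1.20037,6.10722) → (-1.20,6.11)
v7: (-3,4.5) → rotate → (-3.41084,4.19716) → ×s → (-4.22479,5.19876) → (-4.22,5.20)

Cross-section at z=3.5: (-6.22,0.03) (-2.06,-4.55) (1.20,-6.11) (3.85,5.34) (3.73,6.57) (-1.20,6.11) (-4.22,5.20)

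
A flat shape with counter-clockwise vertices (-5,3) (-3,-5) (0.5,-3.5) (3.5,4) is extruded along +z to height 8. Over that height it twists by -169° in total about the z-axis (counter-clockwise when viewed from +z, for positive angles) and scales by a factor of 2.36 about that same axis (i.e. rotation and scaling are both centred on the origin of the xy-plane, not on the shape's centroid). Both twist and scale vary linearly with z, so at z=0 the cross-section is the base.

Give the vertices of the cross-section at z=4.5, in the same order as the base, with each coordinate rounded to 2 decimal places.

Cross-section at z=4.5: (6.05,8.32) (-8.32,6.05) (-6.23,-0.33) (6.49,-6.78)

t = z/height = 4.5/8 = 0.5625
s = 1 + (scale-1)·z/height = 1 + (2.36-1)·4.5/8 = 1.765000
θ = twist·z/height = -169°·4.5/8 = -95.0625° = -1.659154 rad
cos θ = -0.088242, sin θ = -0.996099 (intermediates below are computed at full precision and shown rounded to 5 d.p.)
v1: (-5,3) → rotate → (3.42951,4.71577) → ×s → (6.05308,8.32333) → (6.05,8.32)
v2: (-3,-5) → rotate → (-4.71577,3.42951) → ×s → (-8.32333,6.05308) → (-8.32,6.05)
v3: (0.5,-3.5) → rotate → (-3.53047,-0.18920) → ×s → (-6.23128,-0.33394) → (-6.23,-0.33)
v4: (3.5,4) → rotate → (3.67555,-3.83932) → ×s → (6.48734,-6.77639) → (6.49,-6.78)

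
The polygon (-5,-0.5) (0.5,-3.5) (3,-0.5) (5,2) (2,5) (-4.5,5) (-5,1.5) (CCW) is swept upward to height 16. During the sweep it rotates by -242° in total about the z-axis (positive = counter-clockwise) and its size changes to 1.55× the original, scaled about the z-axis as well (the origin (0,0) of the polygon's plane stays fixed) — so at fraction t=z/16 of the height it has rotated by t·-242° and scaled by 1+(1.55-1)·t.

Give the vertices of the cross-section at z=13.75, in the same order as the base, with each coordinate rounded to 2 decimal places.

Cross-section at z=13.75: (6.85,-2.80) (1.77,4.90) (-3.56,2.72) (-7.88,0.85) (-6.05,-5.12) (2.40,-9.61) (5.47,-5.40)

t = z/height = 13.75/16 = 0.859375
s = 1 + (scale-1)·z/height = 1 + (1.55-1)·13.75/16 = 1.472656
θ = twist·z/height = -242°·13.75/16 = -207.9688° = -3.629739 rad
cos θ = -0.883204, sin θ = 0.468990 (intermediates below are computed at full precision and shown rounded to 5 d.p.)
v1: (-5,-0.5) → rotate → (4.65051,-1.90335) → ×s → (6.84861,-2.80298) → (6.85,-2.80)
v2: (0.5,-3.5) → rotate → (1.19986,3.32571) → ×s → (1.76699,4.89762) → (1.77,4.90)
v3: (3,-0.5) → rotate → (-2.41512,1.84857) → ×s → (-3.55664,2.72231) → (-3.56,2.72)
v4: (5,2) → rotate → (-5.35400,0.57854) → ×s → (-7.88460,0.85199) → (-7.88,0.85)
v5: (2,5) → rotate → (-4.11136,-3.47804) → ×s → (-6.05462,-5.12195) → (-6.05,-5.12)
v6: (-4.5,5) → rotate → (1.62947,-6.52647) → ×s → (2.39964,-9.61125) → (2.40,-9.61)
v7: (-5,1.5) → rotate → (3.71253,-3.66975) → ×s → (5.46728,-5.40429) → (5.47,-5.40)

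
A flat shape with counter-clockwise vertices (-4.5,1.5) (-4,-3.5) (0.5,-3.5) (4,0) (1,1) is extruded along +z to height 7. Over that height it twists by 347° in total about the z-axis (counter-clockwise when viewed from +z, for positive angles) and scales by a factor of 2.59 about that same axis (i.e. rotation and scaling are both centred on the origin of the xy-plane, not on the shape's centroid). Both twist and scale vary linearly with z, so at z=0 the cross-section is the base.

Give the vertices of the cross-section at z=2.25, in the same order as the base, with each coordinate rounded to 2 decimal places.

Cross-section at z=2.25: (0.39,-7.16) (7.14,-3.68) (4.64,2.64) (-2.22,5.62) (-1.96,0.85)

t = z/height = 2.25/7 = 0.321429
s = 1 + (scale-1)·z/height = 1 + (2.59-1)·2.25/7 = 1.511071
θ = twist·z/height = 347°·2.25/7 = 111.5357° = 1.946665 rad
cos θ = -0.367081, sin θ = 0.930189 (intermediates below are computed at full precision and shown rounded to 5 d.p.)
v1: (-4.5,1.5) → rotate → (0.25658,-4.73647) → ×s → (0.38771,-7.15715) → (0.39,-7.16)
v2: (-4,-3.5) → rotate → (4.72399,-2.43597) → ×s → (7.13828,-3.68093) → (7.14,-3.68)
v3: (0.5,-3.5) → rotate → (3.07212,1.74988) → ×s → (4.64219,2.64419) → (4.64,2.64)
v4: (4,0) → rotate → (-1.46832,3.72076) → ×s → (-2.21874,5.62233) → (-2.22,5.62)
v5: (1,1) → rotate → (-1.29727,0.56311) → ×s → (-1.96027,0.85090) → (-1.96,0.85)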